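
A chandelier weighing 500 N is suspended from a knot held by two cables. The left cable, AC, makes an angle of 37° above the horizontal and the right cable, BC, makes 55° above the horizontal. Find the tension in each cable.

T_AC = 287.0 N, T_BC = 399.6 N

ΣF_x = 0: −T_AC·cos37° + T_BC·cos55° = 0 → T_BC = 1.39238·T_AC.
ΣF_y = 0: T_AC·sin37° + T_BC·sin55° = 500.
Substitute: T_AC·(0.601815 + 1.39238·0.819152) = 500 → T_AC = 286.963 ≈ 287.0 N.
Then T_BC = 1.39238 × 286.963 = 399.6 N.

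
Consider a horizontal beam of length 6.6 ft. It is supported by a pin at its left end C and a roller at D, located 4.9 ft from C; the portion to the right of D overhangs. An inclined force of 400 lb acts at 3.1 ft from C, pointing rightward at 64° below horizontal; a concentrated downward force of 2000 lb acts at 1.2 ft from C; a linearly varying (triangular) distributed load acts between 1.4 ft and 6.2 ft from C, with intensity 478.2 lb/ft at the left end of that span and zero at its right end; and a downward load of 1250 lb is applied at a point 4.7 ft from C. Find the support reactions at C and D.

Resultant of the triangular load: ½ × 478.2 × 4.8 = 1147.68 lb, acting at 3 ft from C (one-third of the span from the peak).
ΣM about C: D_y·4.9 − 400·sin64°·3.1 − 2000·1.2 − (½·478.2·4.8)·3 − 1250·4.7 = 0 → D_y = 12832.5/4.9 = 2618.88 ≈ 2619 lb.
ΣF_y = 0: C_y + 2618.88 − 400·sin64° − 2000 − ½·478.2·4.8 − 1250 = 0 → C_y = 2138 lb.
ΣF_x = 0: C_x + 400·cos64° = 0 → C_x = -175.3 lb.

C_x = -175.3 lb, C_y = 2138 lb, D_y = 2619 lb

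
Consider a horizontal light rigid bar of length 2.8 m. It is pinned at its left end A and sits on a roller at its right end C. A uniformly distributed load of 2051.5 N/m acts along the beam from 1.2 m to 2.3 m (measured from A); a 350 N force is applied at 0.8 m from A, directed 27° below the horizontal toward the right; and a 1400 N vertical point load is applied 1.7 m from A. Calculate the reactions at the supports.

Resultant of the distributed load: 2051.5 × 1.1 = 2256.65 N at 1.75 m from A.
Taking moments about A: C_y·2.8 − (2051.5·1.1)·1.75 − 350·sin27°·0.8 − 1400·1.7 = 0 → C_y = 6456.25/2.8 = 2305.8 ≈ 2306 N.
ΣF_y = 0: A_y + 2305.8 − 2051.5·1.1 − 350·sin27° − 1400 = 0 → A_y = 1510 N.
ΣF_x = 0: A_x + 350·cos27° = 0 → A_x = -311.9 N.

A_x = -311.9 N, A_y = 1510 N, C_y = 2306 N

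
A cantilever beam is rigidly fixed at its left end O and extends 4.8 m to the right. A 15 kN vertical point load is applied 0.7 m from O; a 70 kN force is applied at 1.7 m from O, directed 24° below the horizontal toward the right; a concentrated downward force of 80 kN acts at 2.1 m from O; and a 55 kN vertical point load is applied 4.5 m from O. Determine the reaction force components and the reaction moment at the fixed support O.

ΣF_x = 0: O_x + 70·cos24° = 0 → O_x = -63.95 kN.
ΣF_y = 0: O_y − 15 − 70·sin24° − 80 − 55 = 0 → O_y = 178.5 kN.
ΣM about O: M_O − 15·0.7 − 70·sin24°·1.7 − 80·2.1 − 55·4.5 = 0 → M_O = 474.4 kN·m.

O_x = -63.95 kN, O_y = 178.5 kN, M_O = 474.4 kN·m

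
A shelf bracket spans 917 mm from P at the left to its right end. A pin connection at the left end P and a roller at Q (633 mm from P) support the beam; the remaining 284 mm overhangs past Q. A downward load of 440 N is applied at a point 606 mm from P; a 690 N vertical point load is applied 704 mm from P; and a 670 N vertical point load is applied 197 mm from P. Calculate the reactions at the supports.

P_x = 0, P_y = 402.9 N, Q_y = 1397 N

ΣM about P: Q_y·633 − 440·606 − 690·704 − 670·197 = 0 → Q_y = 884390/633 = 1397.14 ≈ 1397 N.
ΣF_y = 0: P_y + 1397.14 − 440 − 690 − 670 = 0 → P_y = 402.9 N.
ΣF_x = 0: no horizontal applied forces, so P_x = 0.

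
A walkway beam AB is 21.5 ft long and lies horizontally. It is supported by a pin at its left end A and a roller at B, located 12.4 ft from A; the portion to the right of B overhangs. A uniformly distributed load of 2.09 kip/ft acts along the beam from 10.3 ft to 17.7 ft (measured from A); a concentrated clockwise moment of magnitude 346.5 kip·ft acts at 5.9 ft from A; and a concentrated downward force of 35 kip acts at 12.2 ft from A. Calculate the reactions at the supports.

A_x = 0, A_y = -29.37 kip, B_y = 79.84 kip

Resultant of the distributed load: 2.09 × 7.4 = 15.466 kip at 14 ft from A.
Taking moments about A: B_y·12.4 − (2.09·7.4)·14 − 346.5 − 35·12.2 = 0 → B_y = 990.024/12.4 = 79.8406 ≈ 79.84 kip.
ΣF_y = 0: A_y + 79.8406 − 2.09·7.4 − 35 = 0 → A_y = -29.37 kip.
ΣF_x = 0: no horizontal applied forces, so A_x = 0.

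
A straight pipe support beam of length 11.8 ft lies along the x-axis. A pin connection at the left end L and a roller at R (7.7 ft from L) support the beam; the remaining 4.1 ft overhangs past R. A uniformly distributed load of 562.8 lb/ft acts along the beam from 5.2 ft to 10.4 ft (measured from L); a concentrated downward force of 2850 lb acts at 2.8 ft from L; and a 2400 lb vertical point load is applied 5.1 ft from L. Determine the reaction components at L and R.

L_x = 0, L_y = 2586 lb, R_y = 5591 lb

Resultant of the distributed load: 562.8 × 5.2 = 2926.56 lb at 7.8 ft from L.
Taking moments about L: R_y·7.7 − (562.8·5.2)·7.8 − 2850·2.8 − 2400·5.1 = 0 → R_y = 43047.168/7.7 = 5590.54 ≈ 5591 lb.
ΣF_y = 0: L_y + 5590.54 − 562.8·5.2 − 2850 − 2400 = 0 → L_y = 2586 lb.
ΣF_x = 0: no horizontal applied forces, so L_x = 0.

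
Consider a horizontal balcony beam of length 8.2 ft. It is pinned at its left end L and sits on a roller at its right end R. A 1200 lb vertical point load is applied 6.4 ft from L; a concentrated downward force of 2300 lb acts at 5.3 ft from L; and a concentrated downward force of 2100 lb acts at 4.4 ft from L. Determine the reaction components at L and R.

ΣM about L: R_y·8.2 − 1200·6.4 − 2300·5.3 − 2100·4.4 = 0 → R_y = 29110/8.2 = 3550 lb.
ΣF_y = 0: L_y + 3550 − 1200 − 2300 − 2100 = 0 → L_y = 2050 lb.
ΣF_x = 0: no horizontal applied forces, so L_x = 0.

L_x = 0, L_y = 2050 lb, R_y = 3550 lb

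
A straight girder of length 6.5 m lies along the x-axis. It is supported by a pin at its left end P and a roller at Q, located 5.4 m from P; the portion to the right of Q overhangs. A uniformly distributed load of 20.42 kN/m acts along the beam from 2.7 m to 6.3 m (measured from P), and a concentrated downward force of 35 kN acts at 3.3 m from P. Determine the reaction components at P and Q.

Resultant of the distributed load: 20.42 × 3.6 = 73.512 kN at 4.5 m from P.
ΣM about P: Q_y·5.4 − (20.42·3.6)·4.5 − 35·3.3 = 0 → Q_y = 446.304/5.4 = 82.6489 ≈ 82.65 kN.
ΣF_y = 0: P_y + 82.6489 − 20.42·3.6 − 35 = 0 → P_y = 25.86 kN.
ΣF_x = 0: no horizontal applied forces, so P_x = 0.

P_x = 0, P_y = 25.86 kN, Q_y = 82.65 kN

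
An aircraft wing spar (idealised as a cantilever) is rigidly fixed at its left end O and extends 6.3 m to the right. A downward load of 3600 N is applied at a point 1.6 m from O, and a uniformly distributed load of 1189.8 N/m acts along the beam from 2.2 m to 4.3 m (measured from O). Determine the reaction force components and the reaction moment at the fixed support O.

Resultant of the distributed load: 1189.8 × 2.1 = 2498.58 N at 3.25 m from O.
ΣF_x = 0: O_x = 0.
ΣF_y = 0: O_y − 3600 − 1189.8·2.1 = 0 → O_y = 6099 N.
ΣM about O: M_O − 3600·1.6 − (1189.8·2.1)·3.25 = 0 → M_O = 13880 N·m.

O_x = 0, O_y = 6099 N, M_O = 13880 N·m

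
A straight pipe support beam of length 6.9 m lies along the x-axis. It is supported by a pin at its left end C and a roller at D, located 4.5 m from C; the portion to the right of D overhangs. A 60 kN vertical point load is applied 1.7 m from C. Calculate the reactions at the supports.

Taking moments about C: D_y·4.5 − 60·1.7 = 0 → D_y = 102/4.5 = 22.6667 ≈ 22.67 kN.
ΣF_y = 0: C_y + 22.6667 − 60 = 0 → C_y = 37.33 kN.
ΣF_x = 0: no horizontal applied forces, so C_x = 0.

C_x = 0, C_y = 37.33 kN, D_y = 22.67 kN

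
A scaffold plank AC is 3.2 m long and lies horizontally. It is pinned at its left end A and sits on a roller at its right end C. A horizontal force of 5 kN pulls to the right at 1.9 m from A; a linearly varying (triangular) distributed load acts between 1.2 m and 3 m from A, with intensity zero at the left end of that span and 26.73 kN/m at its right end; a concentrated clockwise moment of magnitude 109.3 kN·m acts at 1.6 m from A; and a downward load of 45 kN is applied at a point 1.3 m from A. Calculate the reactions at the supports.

Resultant of the triangular load: ½ × 26.73 × 1.8 = 24.057 kN, acting at 2.4 m from A (one-third of the span from the peak).
Moments about A: C_y·3.2 − (½·26.73·1.8)·2.4 − 109.3 − 45·1.3 = 0 → C_y = 225.5368/3.2 = 70.4802 ≈ 70.48 kN.
ΣF_y = 0: A_y + 70.4802 − ½·26.73·1.8 − 45 = 0 → A_y = -1.423 kN.
ΣF_x = 0: A_x + 5 = 0 → A_x = -5.000 kN.

A_x = -5.000 kN, A_y = -1.423 kN, C_y = 70.48 kN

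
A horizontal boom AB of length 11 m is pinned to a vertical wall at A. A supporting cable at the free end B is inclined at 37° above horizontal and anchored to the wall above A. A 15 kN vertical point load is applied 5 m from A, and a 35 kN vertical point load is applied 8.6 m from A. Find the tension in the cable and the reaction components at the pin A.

ΣM about A: T·sin37°·11 − 15·5 − 35·8.6 = 0 → T = 376/(11·0.601815) = 56.7979 ≈ 56.80 kN.
ΣF_x = 0: A_x − T·cos37° = 0 → A_x = 56.7979 × 0.798636 = 45.36 kN.
ΣF_y = 0: A_y + T·sin37° − 15 − 35 = 0 → A_y = 50 − 56.7979 × 0.601815 = 15.82 kN.

T = 56.80 kN, A_x = 45.36 kN, A_y = 15.82 kN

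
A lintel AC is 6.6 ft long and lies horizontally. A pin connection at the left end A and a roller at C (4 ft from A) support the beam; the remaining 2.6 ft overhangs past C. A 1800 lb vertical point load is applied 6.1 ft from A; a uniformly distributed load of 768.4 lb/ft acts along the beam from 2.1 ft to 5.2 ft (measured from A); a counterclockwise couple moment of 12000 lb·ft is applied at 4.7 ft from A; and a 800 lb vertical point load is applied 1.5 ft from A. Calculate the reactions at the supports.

A_x = 0, A_y = 2763 lb, C_y = 2219 lb

Resultant of the distributed load: 768.4 × 3.1 = 2382.04 lb at 3.65 ft from A.
ΣM about A: C_y·4 − 1800·6.1 − (768.4·3.1)·3.65 + 12000 − 800·1.5 = 0 → C_y = 8874.446/4 = 2218.61 ≈ 2219 lb.
ΣF_y = 0: A_y + 2218.61 − 1800 − 768.4·3.1 − 800 = 0 → A_y = 2763 lb.
ΣF_x = 0: no horizontal applied forces, so A_x = 0.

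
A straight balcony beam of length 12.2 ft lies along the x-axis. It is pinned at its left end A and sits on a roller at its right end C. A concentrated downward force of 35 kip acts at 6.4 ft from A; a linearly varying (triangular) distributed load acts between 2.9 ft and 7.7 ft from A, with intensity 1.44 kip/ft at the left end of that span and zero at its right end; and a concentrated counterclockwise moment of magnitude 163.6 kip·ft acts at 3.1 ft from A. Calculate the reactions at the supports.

A_x = 0, A_y = 32.23 kip, C_y = 6.226 kip

Resultant of the triangular load: ½ × 1.44 × 4.8 = 3.456 kip, acting at 4.5 ft from A (one-third of the span from the peak).
Moments about A: C_y·12.2 − 35·6.4 − (½·1.44·4.8)·4.5 + 163.6 = 0 → C_y = 75.952/12.2 = 6.22557 ≈ 6.226 kip.
ΣF_y = 0: A_y + 6.22557 − 35 − ½·1.44·4.8 = 0 → A_y = 32.23 kip.
ΣF_x = 0: no horizontal applied forces, so A_x = 0.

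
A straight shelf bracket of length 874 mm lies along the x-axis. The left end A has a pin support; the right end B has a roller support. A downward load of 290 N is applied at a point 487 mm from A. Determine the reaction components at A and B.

Taking moments about A: B_y·874 − 290·487 = 0 → B_y = 141230/874 = 161.59 ≈ 161.6 N.
ΣF_y = 0: A_y + 161.59 − 290 = 0 → A_y = 128.4 N.
ΣF_x = 0: no horizontal applied forces, so A_x = 0.

A_x = 0, A_y = 128.4 N, B_y = 161.6 N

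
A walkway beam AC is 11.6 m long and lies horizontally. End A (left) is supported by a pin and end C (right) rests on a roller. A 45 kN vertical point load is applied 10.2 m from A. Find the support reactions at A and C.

Taking moments about A: C_y·11.6 − 45·10.2 = 0 → C_y = 459/11.6 = 39.569 ≈ 39.57 kN.
ΣF_y = 0: A_y + 39.569 − 45 = 0 → A_y = 5.431 kN.
ΣF_x = 0: no horizontal applied forces, so A_x = 0.

A_x = 0, A_y = 5.431 kN, C_y = 39.57 kN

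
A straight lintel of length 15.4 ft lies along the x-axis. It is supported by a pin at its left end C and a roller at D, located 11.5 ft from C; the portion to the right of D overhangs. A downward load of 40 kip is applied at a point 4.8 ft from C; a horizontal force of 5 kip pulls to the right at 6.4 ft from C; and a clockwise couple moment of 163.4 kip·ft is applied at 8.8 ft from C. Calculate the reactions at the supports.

Taking moments about C: D_y·11.5 − 40·4.8 − 163.4 = 0 → D_y = 355.4/11.5 = 30.9043 ≈ 30.90 kip.
ΣF_y = 0: C_y + 30.9043 − 40 = 0 → C_y = 9.096 kip.
ΣF_x = 0: C_x + 5 = 0 → C_x = -5.000 kip.

C_x = -5.000 kip, C_y = 9.096 kip, D_y = 30.90 kip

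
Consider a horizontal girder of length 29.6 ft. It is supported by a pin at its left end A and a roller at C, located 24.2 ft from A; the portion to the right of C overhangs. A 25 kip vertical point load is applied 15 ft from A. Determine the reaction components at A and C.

Taking moments about A: C_y·24.2 − 25·15 = 0 → C_y = 375/24.2 = 15.4959 ≈ 15.50 kip.
ΣF_y = 0: A_y + 15.4959 − 25 = 0 → A_y = 9.504 kip.
ΣF_x = 0: no horizontal applied forces, so A_x = 0.

A_x = 0, A_y = 9.504 kip, C_y = 15.50 kip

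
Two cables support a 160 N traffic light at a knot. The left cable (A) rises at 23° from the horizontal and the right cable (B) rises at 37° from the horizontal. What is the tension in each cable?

ΣF_x = 0: −T_A·cos23° + T_B·cos37° = 0 → T_B = 1.1526·T_A.
ΣF_y = 0: T_A·sin23° + T_B·sin37° = 160.
Substitute: T_A·(0.390731 + 1.1526·0.601815) = 160 → T_A = 147.549 ≈ 147.5 N.
Then T_B = 1.1526 × 147.549 = 170.1 N.

T_A = 147.5 N, T_B = 170.1 N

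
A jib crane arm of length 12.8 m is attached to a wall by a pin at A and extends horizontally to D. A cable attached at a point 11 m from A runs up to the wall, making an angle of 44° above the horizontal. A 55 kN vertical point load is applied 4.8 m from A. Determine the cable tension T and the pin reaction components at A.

T = 34.55 kN, A_x = 24.85 kN, A_y = 31.00 kN

ΣM about A: T·sin44°·11 − 55·4.8 = 0 → T = 264/(11·0.694658) = 34.5494 ≈ 34.55 kN.
ΣF_x = 0: A_x − T·cos44° = 0 → A_x = 34.5494 × 0.71934 = 24.85 kN.
ΣF_y = 0: A_y + T·sin44° − 55 = 0 → A_y = 55 − 34.5494 × 0.694658 = 31.00 kN.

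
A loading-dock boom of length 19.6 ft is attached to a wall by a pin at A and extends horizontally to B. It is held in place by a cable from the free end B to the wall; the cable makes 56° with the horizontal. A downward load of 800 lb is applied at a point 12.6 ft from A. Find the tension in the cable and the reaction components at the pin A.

T = 620.3 lb, A_x = 346.9 lb, A_y = 285.7 lb

ΣM about A: T·sin56°·19.6 − 800·12.6 = 0 → T = 10080/(19.6·0.829038) = 620.34 ≈ 620.3 lb.
ΣF_x = 0: A_x − T·cos56° = 0 → A_x = 620.34 × 0.559193 = 346.9 lb.
ΣF_y = 0: A_y + T·sin56° − 800 = 0 → A_y = 800 − 620.34 × 0.829038 = 285.7 lb.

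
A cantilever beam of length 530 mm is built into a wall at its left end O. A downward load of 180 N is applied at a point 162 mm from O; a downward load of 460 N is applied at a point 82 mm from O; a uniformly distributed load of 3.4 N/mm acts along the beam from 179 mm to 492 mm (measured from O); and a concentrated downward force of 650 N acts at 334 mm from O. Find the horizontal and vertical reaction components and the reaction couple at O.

Resultant of the distributed load: 3.4 × 313 = 1064.2 N at 335.5 mm from O.
ΣF_x = 0: O_x = 0.
ΣF_y = 0: O_y − 180 − 460 − 3.4·313 − 650 = 0 → O_y = 2354 N.
ΣM about O: M_O − 180·162 − 460·82 − (3.4·313)·335.5 − 650·334 = 0 → M_O = 641000 N·mm.

O_x = 0, O_y = 2354 N, M_O = 641000 N·mm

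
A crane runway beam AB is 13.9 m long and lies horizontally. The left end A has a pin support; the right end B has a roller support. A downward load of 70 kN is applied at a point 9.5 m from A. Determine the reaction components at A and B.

A_x = 0, A_y = 22.16 kN, B_y = 47.84 kN

Moments about A: B_y·13.9 − 70·9.5 = 0 → B_y = 665/13.9 = 47.8417 ≈ 47.84 kN.
ΣF_y = 0: A_y + 47.8417 − 70 = 0 → A_y = 22.16 kN.
ΣF_x = 0: no horizontal applied forces, so A_x = 0.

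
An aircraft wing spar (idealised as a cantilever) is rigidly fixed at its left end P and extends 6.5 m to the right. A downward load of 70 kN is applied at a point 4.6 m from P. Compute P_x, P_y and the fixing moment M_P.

ΣF_x = 0: P_x = 0.
ΣF_y = 0: P_y − 70 = 0 → P_y = 70.00 kN.
ΣM about P: M_P − 70·4.6 = 0 → M_P = 322.0 kN·m.

P_x = 0, P_y = 70.00 kN, M_P = 322.0 kN·m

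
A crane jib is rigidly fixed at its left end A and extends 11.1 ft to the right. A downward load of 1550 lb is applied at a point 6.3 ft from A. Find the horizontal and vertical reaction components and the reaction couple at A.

A_x = 0, A_y = 1550 lb, M_A = 9765 lb·ft

ΣF_x = 0: A_x = 0.
ΣF_y = 0: A_y − 1550 = 0 → A_y = 1550 lb.
ΣM about A: M_A − 1550·6.3 = 0 → M_A = 9765 lb·ft.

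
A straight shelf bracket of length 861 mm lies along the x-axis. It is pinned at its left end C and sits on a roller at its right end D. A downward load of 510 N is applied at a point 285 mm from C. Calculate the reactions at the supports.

ΣM about C: D_y·861 − 510·285 = 0 → D_y = 145350/861 = 168.815 ≈ 168.8 N.
ΣF_y = 0: C_y + 168.815 − 510 = 0 → C_y = 341.2 N.
ΣF_x = 0: no horizontal applied forces, so C_x = 0.

C_x = 0, C_y = 341.2 N, D_y = 168.8 N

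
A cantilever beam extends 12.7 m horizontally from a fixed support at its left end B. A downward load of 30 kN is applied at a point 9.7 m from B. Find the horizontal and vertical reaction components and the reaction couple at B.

B_x = 0, B_y = 30.00 kN, M_B = 291.0 kN·m

ΣF_x = 0: B_x = 0.
ΣF_y = 0: B_y − 30 = 0 → B_y = 30.00 kN.
ΣM about B: M_B − 30·9.7 = 0 → M_B = 291.0 kN·m.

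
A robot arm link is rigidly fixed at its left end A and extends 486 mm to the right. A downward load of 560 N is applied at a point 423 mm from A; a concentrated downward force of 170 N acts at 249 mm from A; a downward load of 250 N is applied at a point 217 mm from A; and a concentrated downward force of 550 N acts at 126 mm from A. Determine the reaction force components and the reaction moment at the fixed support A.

A_x = 0, A_y = 1530 N, M_A = 402800 N·mm

ΣF_x = 0: A_x = 0.
ΣF_y = 0: A_y − 560 − 170 − 250 − 550 = 0 → A_y = 1530 N.
ΣM about A: M_A − 560·423 − 170·249 − 250·217 − 550·126 = 0 → M_A = 402800 N·mm.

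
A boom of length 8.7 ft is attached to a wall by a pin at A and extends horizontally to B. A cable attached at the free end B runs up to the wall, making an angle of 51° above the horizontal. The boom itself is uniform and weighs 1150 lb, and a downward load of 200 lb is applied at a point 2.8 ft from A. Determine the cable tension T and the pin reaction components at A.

T = 822.7 lb, A_x = 517.7 lb, A_y = 710.6 lb

ΣM about A: T·sin51°·8.7 − 1150·4.35 − 200·2.8 = 0 → T = 5562.5/(8.7·0.777146) = 822.713 ≈ 822.7 lb.
ΣF_x = 0: A_x − T·cos51° = 0 → A_x = 822.713 × 0.62932 = 517.7 lb.
ΣF_y = 0: A_y + T·sin51° − 1150 − 200 = 0 → A_y = 1350 − 822.713 × 0.777146 = 710.6 lb.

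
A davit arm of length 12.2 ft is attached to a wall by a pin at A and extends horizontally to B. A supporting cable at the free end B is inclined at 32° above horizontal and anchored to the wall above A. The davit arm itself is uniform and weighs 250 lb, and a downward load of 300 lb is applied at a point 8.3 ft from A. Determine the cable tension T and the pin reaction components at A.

ΣM about A: T·sin32°·12.2 − 250·6.1 − 300·8.3 = 0 → T = 4015/(12.2·0.529919) = 621.035 ≈ 621.0 lb.
ΣF_x = 0: A_x − T·cos32° = 0 → A_x = 621.035 × 0.848048 = 526.7 lb.
ΣF_y = 0: A_y + T·sin32° − 250 − 300 = 0 → A_y = 550 − 621.035 × 0.529919 = 220.9 lb.

T = 621.0 lb, A_x = 526.7 lb, A_y = 220.9 lb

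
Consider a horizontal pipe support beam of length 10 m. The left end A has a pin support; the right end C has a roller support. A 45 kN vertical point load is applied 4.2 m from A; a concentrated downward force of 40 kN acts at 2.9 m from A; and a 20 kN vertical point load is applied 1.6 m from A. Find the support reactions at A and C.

ΣM about A: C_y·10 − 45·4.2 − 40·2.9 − 20·1.6 = 0 → C_y = 337/10 = 33.70 kN.
ΣF_y = 0: A_y + 33.7 − 45 − 40 − 20 = 0 → A_y = 71.30 kN.
ΣF_x = 0: no horizontal applied forces, so A_x = 0.

A_x = 0, A_y = 71.30 kN, C_y = 33.70 kN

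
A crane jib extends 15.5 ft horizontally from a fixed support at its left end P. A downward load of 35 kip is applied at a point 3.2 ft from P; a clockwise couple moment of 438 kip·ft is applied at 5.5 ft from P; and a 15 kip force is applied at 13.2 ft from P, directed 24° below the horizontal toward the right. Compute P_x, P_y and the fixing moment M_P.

P_x = -13.70 kip, P_y = 41.10 kip, M_P = 630.5 kip·ft

ΣF_x = 0: P_x + 15·cos24° = 0 → P_x = -13.70 kip.
ΣF_y = 0: P_y − 35 − 15·sin24° = 0 → P_y = 41.10 kip.
ΣM about P: M_P − 35·3.2 − 438 − 15·sin24°·13.2 = 0 → M_P = 630.5 kip·ft.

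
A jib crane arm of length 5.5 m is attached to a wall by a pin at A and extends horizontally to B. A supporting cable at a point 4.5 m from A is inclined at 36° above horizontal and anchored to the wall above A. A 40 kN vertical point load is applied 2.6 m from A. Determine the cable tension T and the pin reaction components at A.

ΣM about A: T·sin36°·4.5 − 40·2.6 = 0 → T = 104/(4.5·0.587785) = 39.319 ≈ 39.32 kN.
ΣF_x = 0: A_x − T·cos36° = 0 → A_x = 39.319 × 0.809017 = 31.81 kN.
ΣF_y = 0: A_y + T·sin36° − 40 = 0 → A_y = 40 − 39.319 × 0.587785 = 16.89 kN.

T = 39.32 kN, A_x = 31.81 kN, A_y = 16.89 kN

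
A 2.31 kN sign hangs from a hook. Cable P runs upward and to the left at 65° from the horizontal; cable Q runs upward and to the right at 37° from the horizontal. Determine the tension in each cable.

ΣF_x = 0: −T_P·cos65° + T_Q·cos37° = 0 → T_Q = 0.529175·T_P.
ΣF_y = 0: T_P·sin65° + T_Q·sin37° = 2.31.
Substitute: T_P·(0.906308 + 0.529175·0.601815) = 2.31 → T_P = 1.88606 ≈ 1.886 kN.
Then T_Q = 0.529175 × 1.88606 = 0.9981 kN.

T_P = 1.886 kN, T_Q = 0.9981 kN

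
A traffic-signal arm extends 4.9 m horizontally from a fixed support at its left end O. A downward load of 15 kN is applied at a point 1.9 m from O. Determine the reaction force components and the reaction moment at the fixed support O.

O_x = 0, O_y = 15.00 kN, M_O = 28.50 kN·m

ΣF_x = 0: O_x = 0.
ΣF_y = 0: O_y − 15 = 0 → O_y = 15.00 kN.
ΣM about O: M_O − 15·1.9 = 0 → M_O = 28.50 kN·m.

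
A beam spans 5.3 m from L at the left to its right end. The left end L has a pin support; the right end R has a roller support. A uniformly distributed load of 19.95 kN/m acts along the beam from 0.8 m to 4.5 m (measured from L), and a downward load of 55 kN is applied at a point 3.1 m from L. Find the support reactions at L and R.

Resultant of the distributed load: 19.95 × 3.7 = 73.815 kN at 2.65 m from L.
Taking moments about L: R_y·5.3 − (19.95·3.7)·2.65 − 55·3.1 = 0 → R_y = 366.10975/5.3 = 69.0773 ≈ 69.08 kN.
ΣF_y = 0: L_y + 69.0773 − 19.95·3.7 − 55 = 0 → L_y = 59.74 kN.
ΣF_x = 0: no horizontal applied forces, so L_x = 0.

L_x = 0, L_y = 59.74 kN, R_y = 69.08 kN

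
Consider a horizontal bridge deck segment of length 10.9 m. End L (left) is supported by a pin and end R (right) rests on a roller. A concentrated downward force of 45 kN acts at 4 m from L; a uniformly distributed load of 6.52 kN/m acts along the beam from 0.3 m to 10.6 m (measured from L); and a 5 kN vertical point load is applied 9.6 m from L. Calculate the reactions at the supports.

L_x = 0, L_y = 62.66 kN, R_y = 54.50 kN

Resultant of the distributed load: 6.52 × 10.3 = 67.156 kN at 5.45 m from L.
ΣM about L: R_y·10.9 − 45·4 − (6.52·10.3)·5.45 − 5·9.6 = 0 → R_y = 594.0002/10.9 = 54.4954 ≈ 54.50 kN.
ΣF_y = 0: L_y + 54.4954 − 45 − 6.52·10.3 − 5 = 0 → L_y = 62.66 kN.
ΣF_x = 0: no horizontal applied forces, so L_x = 0.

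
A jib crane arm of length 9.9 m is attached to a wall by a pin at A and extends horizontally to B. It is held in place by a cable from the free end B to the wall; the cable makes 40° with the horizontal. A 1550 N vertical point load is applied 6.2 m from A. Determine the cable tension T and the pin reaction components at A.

T = 1510 N, A_x = 1157 N, A_y = 579.3 N

ΣM about A: T·sin40°·9.9 − 1550·6.2 = 0 → T = 9610/(9.9·0.642788) = 1510.15 ≈ 1510 N.
ΣF_x = 0: A_x − T·cos40° = 0 → A_x = 1510.15 × 0.766044 = 1157 N.
ΣF_y = 0: A_y + T·sin40° − 1550 = 0 → A_y = 1550 − 1510.15 × 0.642788 = 579.3 N.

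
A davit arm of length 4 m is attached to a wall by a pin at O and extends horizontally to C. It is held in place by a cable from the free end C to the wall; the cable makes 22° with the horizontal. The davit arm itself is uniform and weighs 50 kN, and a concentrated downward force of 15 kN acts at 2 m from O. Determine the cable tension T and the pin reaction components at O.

ΣM about O: T·sin22°·4 − 50·2 − 15·2 = 0 → T = 130/(4·0.374607) = 86.7576 ≈ 86.76 kN.
ΣF_x = 0: O_x − T·cos22° = 0 → O_x = 86.7576 × 0.927184 = 80.44 kN.
ΣF_y = 0: O_y + T·sin22° − 50 − 15 = 0 → O_y = 65 − 86.7576 × 0.374607 = 32.50 kN.

T = 86.76 kN, O_x = 80.44 kN, O_y = 32.50 kN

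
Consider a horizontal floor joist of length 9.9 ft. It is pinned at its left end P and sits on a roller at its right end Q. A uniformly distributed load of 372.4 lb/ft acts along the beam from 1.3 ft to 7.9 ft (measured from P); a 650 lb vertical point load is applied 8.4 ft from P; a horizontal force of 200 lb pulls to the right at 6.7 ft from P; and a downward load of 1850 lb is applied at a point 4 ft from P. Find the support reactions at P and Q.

P_x = -200.0 lb, P_y = 2517 lb, Q_y = 2441 lb

Resultant of the distributed load: 372.4 × 6.6 = 2457.84 lb at 4.6 ft from P.
Moments about P: Q_y·9.9 − (372.4·6.6)·4.6 − 650·8.4 − 1850·4 = 0 → Q_y = 24166.064/9.9 = 2441.02 ≈ 2441 lb.
ΣF_y = 0: P_y + 2441.02 − 372.4·6.6 − 650 − 1850 = 0 → P_y = 2517 lb.
ΣF_x = 0: P_x + 200 = 0 → P_x = -200.0 lb.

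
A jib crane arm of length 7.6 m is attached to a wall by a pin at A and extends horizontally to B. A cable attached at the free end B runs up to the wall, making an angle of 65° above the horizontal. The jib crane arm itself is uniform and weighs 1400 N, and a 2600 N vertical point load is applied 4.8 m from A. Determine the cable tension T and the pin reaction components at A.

T = 2584 N, A_x = 1092 N, A_y = 1658 N

ΣM about A: T·sin65°·7.6 − 1400·3.8 − 2600·4.8 = 0 → T = 17800/(7.6·0.906308) = 2584.23 ≈ 2584 N.
ΣF_x = 0: A_x − T·cos65° = 0 → A_x = 2584.23 × 0.422618 = 1092 N.
ΣF_y = 0: A_y + T·sin65° − 1400 − 2600 = 0 → A_y = 4000 − 2584.23 × 0.906308 = 1658 N.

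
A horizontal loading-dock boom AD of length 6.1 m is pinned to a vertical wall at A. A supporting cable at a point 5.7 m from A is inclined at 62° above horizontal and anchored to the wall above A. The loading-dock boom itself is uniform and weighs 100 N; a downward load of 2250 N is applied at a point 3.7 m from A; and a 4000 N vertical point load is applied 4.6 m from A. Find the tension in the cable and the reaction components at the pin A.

ΣM about A: T·sin62°·5.7 − 100·3.05 − 2250·3.7 − 4000·4.6 = 0 → T = 27030/(5.7·0.882948) = 5370.76 ≈ 5371 N.
ΣF_x = 0: A_x − T·cos62° = 0 → A_x = 5370.76 × 0.469472 = 2521 N.
ΣF_y = 0: A_y + T·sin62° − 100 − 2250 − 4000 = 0 → A_y = 6350 − 5370.76 × 0.882948 = 1608 N.

T = 5371 N, A_x = 2521 N, A_y = 1608 N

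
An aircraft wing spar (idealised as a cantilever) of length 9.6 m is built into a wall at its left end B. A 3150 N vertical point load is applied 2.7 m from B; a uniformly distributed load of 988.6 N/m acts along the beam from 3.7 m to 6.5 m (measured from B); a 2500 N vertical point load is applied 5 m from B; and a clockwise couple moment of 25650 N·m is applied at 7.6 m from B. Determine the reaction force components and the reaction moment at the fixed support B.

Resultant of the distributed load: 988.6 × 2.8 = 2768.08 N at 5.1 m from B.
ΣF_x = 0: B_x = 0.
ΣF_y = 0: B_y − 3150 − 988.6·2.8 − 2500 = 0 → B_y = 8418 N.
ΣM about B: M_B − 3150·2.7 − (988.6·2.8)·5.1 − 2500·5 − 25650 = 0 → M_B = 60770 N·m.

B_x = 0, B_y = 8418 N, M_B = 60770 N·m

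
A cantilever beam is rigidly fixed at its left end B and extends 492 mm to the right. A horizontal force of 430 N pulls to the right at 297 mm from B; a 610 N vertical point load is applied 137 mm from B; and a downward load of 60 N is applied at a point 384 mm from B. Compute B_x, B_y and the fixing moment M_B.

ΣF_x = 0: B_x + 430 = 0 → B_x = -430.0 N.
ΣF_y = 0: B_y − 610 − 60 = 0 → B_y = 670.0 N.
ΣM about B: M_B − 610·137 − 60·384 = 0 → M_B = 106600 N·mm.

B_x = -430.0 N, B_y = 670.0 N, M_B = 106600 N·mm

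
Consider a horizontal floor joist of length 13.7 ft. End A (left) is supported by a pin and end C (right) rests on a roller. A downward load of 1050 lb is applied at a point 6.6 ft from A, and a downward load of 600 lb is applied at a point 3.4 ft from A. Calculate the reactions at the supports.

A_x = 0, A_y = 995.3 lb, C_y = 654.7 lb

Taking moments about A: C_y·13.7 − 1050·6.6 − 600·3.4 = 0 → C_y = 8970/13.7 = 654.745 ≈ 654.7 lb.
ΣF_y = 0: A_y + 654.745 − 1050 − 600 = 0 → A_y = 995.3 lb.
ΣF_x = 0: no horizontal applied forces, so A_x = 0.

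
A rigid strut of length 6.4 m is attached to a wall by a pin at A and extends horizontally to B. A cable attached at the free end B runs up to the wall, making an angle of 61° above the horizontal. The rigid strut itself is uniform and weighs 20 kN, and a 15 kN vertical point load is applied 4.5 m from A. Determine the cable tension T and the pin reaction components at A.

ΣM about A: T·sin61°·6.4 − 20·3.2 − 15·4.5 = 0 → T = 131.5/(6.4·0.87462) = 23.4923 ≈ 23.49 kN.
ΣF_x = 0: A_x − T·cos61° = 0 → A_x = 23.4923 × 0.48481 = 11.39 kN.
ΣF_y = 0: A_y + T·sin61° − 20 − 15 = 0 → A_y = 35 − 23.4923 × 0.87462 = 14.45 kN.

T = 23.49 kN, A_x = 11.39 kN, A_y = 14.45 kN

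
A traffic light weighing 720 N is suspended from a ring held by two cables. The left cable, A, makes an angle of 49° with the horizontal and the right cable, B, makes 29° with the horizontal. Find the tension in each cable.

T_A = 643.8 N, T_B = 482.9 N

ΣF_x = 0: −T_A·cos49° + T_B·cos29° = 0 → T_B = 0.750108·T_A.
ΣF_y = 0: T_A·sin49° + T_B·sin29° = 720.
Substitute: T_A·(0.75471 + 0.750108·0.48481) = 720 → T_A = 643.794 ≈ 643.8 N.
Then T_B = 0.750108 × 643.794 = 482.9 N.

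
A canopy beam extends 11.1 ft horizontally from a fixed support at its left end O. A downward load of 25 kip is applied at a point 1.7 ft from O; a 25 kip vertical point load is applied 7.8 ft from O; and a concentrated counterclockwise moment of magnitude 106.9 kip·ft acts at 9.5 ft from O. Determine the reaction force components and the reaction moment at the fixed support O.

O_x = 0, O_y = 50.00 kip, M_O = 130.6 kip·ft

ΣF_x = 0: O_x = 0.
ΣF_y = 0: O_y − 25 − 25 = 0 → O_y = 50.00 kip.
ΣM about O: M_O − 25·1.7 − 25·7.8 + 106.9 = 0 → M_O = 130.6 kip·ft.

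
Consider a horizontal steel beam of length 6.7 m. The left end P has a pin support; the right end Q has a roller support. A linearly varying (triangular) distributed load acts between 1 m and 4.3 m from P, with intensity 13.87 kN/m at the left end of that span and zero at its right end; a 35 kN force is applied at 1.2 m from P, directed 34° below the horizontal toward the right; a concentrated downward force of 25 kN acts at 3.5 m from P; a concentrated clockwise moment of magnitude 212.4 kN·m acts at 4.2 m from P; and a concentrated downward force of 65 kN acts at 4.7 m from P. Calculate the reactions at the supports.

P_x = -29.02 kN, P_y = 31.42 kN, Q_y = 101.0 kN

Resultant of the triangular load: ½ × 13.87 × 3.3 = 22.8855 kN, acting at 2.1 m from P (one-third of the span from the peak).
ΣM about P: Q_y·6.7 − (½·13.87·3.3)·2.1 − 35·sin34°·1.2 − 25·3.5 − 212.4 − 65·4.7 = 0 → Q_y = 676.946/6.7 = 101.037 ≈ 101.0 kN.
ΣF_y = 0: P_y + 101.037 − ½·13.87·3.3 − 35·sin34° − 25 − 65 = 0 → P_y = 31.42 kN.
ΣF_x = 0: P_x + 35·cos34° = 0 → P_x = -29.02 kN.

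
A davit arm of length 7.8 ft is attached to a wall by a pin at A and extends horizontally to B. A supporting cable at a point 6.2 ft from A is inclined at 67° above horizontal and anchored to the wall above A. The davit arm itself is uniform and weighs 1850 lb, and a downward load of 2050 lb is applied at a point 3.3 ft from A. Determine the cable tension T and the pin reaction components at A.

ΣM about A: T·sin67°·6.2 − 1850·3.9 − 2050·3.3 = 0 → T = 13980/(6.2·0.920505) = 2449.57 ≈ 2450 lb.
ΣF_x = 0: A_x − T·cos67° = 0 → A_x = 2449.57 × 0.390731 = 957.1 lb.
ΣF_y = 0: A_y + T·sin67° − 1850 − 2050 = 0 → A_y = 3900 − 2449.57 × 0.920505 = 1645 lb.

T = 2450 lb, A_x = 957.1 lb, A_y = 1645 lb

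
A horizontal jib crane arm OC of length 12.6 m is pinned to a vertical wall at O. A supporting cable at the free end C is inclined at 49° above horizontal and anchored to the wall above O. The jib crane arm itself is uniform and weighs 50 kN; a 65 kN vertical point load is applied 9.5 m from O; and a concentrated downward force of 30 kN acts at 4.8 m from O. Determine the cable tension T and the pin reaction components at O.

ΣM about O: T·sin49°·12.6 − 50·6.3 − 65·9.5 − 30·4.8 = 0 → T = 1076.5/(12.6·0.75471) = 113.204 ≈ 113.2 kN.
ΣF_x = 0: O_x − T·cos49° = 0 → O_x = 113.204 × 0.656059 = 74.27 kN.
ΣF_y = 0: O_y + T·sin49° − 50 − 65 − 30 = 0 → O_y = 145 − 113.204 × 0.75471 = 59.56 kN.

T = 113.2 kN, O_x = 74.27 kN, O_y = 59.56 kN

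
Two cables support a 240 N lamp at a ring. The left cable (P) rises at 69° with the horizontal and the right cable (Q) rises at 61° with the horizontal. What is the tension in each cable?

ΣF_x = 0: −T_P·cos69° + T_Q·cos61° = 0 → T_Q = 0.739193·T_P.
ΣF_y = 0: T_P·sin69° + T_Q·sin61° = 240.
Substitute: T_P·(0.93358 + 0.739193·0.87462) = 240 → T_P = 151.89 ≈ 151.9 N.
Then T_Q = 0.739193 × 151.89 = 112.3 N.

T_P = 151.9 N, T_Q = 112.3 N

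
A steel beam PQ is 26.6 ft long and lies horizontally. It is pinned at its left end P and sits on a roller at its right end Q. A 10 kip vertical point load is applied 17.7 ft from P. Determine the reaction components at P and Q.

Taking moments about P: Q_y·26.6 − 10·17.7 = 0 → Q_y = 177/26.6 = 6.65414 ≈ 6.654 kip.
ΣF_y = 0: P_y + 6.65414 − 10 = 0 → P_y = 3.346 kip.
ΣF_x = 0: no horizontal applied forces, so P_x = 0.

P_x = 0, P_y = 3.346 kip, Q_y = 6.654 kip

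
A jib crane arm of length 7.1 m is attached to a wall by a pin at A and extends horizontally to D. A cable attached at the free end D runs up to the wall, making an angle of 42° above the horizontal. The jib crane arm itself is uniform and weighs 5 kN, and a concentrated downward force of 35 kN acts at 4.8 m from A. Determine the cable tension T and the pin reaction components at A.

ΣM about A: T·sin42°·7.1 − 5·3.55 − 35·4.8 = 0 → T = 185.75/(7.1·0.669131) = 39.0984 ≈ 39.10 kN.
ΣF_x = 0: A_x − T·cos42° = 0 → A_x = 39.0984 × 0.743145 = 29.06 kN.
ΣF_y = 0: A_y + T·sin42° − 5 − 35 = 0 → A_y = 40 − 39.0984 × 0.669131 = 13.84 kN.

T = 39.10 kN, A_x = 29.06 kN, A_y = 13.84 kN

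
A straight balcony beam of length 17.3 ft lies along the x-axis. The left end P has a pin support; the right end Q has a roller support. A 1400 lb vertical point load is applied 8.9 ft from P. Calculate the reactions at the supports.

P_x = 0, P_y = 679.8 lb, Q_y = 720.2 lb

ΣM about P: Q_y·17.3 − 1400·8.9 = 0 → Q_y = 12460/17.3 = 720.231 ≈ 720.2 lb.
ΣF_y = 0: P_y + 720.231 − 1400 = 0 → P_y = 679.8 lb.
ΣF_x = 0: no horizontal applied forces, so P_x = 0.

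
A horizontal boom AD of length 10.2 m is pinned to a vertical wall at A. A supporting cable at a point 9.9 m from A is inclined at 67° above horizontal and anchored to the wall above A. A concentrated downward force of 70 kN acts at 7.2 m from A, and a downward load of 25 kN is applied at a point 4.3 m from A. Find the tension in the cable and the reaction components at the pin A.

ΣM about A: T·sin67°·9.9 − 70·7.2 − 25·4.3 = 0 → T = 611.5/(9.9·0.920505) = 67.1019 ≈ 67.10 kN.
ΣF_x = 0: A_x − T·cos67° = 0 → A_x = 67.1019 × 0.390731 = 26.22 kN.
ΣF_y = 0: A_y + T·sin67° − 70 − 25 = 0 → A_y = 95 − 67.1019 × 0.920505 = 33.23 kN.

T = 67.10 kN, A_x = 26.22 kN, A_y = 33.23 kN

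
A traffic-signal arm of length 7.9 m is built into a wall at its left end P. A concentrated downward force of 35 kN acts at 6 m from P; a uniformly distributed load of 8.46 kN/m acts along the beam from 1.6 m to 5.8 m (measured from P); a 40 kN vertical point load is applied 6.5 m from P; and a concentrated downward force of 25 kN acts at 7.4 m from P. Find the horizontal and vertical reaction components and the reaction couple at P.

Resultant of the distributed load: 8.46 × 4.2 = 35.532 kN at 3.7 m from P.
ΣF_x = 0: P_x = 0.
ΣF_y = 0: P_y − 35 − 8.46·4.2 − 40 − 25 = 0 → P_y = 135.5 kN.
ΣM about P: M_P − 35·6 − (8.46·4.2)·3.7 − 40·6.5 − 25·7.4 = 0 → M_P = 786.5 kN·m.

P_x = 0, P_y = 135.5 kN, M_P = 786.5 kN·m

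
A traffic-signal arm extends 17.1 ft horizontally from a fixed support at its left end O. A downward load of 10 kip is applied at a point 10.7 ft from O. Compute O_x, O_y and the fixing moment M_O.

O_x = 0, O_y = 10.00 kip, M_O = 107.0 kip·ft

ΣF_x = 0: O_x = 0.
ΣF_y = 0: O_y − 10 = 0 → O_y = 10.00 kip.
ΣM about O: M_O − 10·10.7 = 0 → M_O = 107.0 kip·ft.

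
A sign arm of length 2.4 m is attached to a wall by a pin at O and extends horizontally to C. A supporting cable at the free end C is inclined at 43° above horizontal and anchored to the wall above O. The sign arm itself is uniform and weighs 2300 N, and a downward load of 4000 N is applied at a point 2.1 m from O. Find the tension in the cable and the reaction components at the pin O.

ΣM about O: T·sin43°·2.4 − 2300·1.2 − 4000·2.1 = 0 → T = 11160/(2.4·0.681998) = 6818.2 ≈ 6818 N.
ΣF_x = 0: O_x − T·cos43° = 0 → O_x = 6818.2 × 0.731354 = 4987 N.
ΣF_y = 0: O_y + T·sin43° − 2300 − 4000 = 0 → O_y = 6300 − 6818.2 × 0.681998 = 1650 N.

T = 6818 N, O_x = 4987 N, O_y = 1650 N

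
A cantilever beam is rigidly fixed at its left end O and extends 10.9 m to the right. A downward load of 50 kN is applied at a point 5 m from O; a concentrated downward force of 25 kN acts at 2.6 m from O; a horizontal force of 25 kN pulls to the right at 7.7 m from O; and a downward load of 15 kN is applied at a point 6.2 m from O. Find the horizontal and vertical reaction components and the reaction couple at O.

O_x = -25.00 kN, O_y = 90.00 kN, M_O = 408.0 kN·m

ΣF_x = 0: O_x + 25 = 0 → O_x = -25.00 kN.
ΣF_y = 0: O_y − 50 − 25 − 15 = 0 → O_y = 90.00 kN.
ΣM about O: M_O − 50·5 − 25·2.6 − 15·6.2 = 0 → M_O = 408.0 kN·m.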